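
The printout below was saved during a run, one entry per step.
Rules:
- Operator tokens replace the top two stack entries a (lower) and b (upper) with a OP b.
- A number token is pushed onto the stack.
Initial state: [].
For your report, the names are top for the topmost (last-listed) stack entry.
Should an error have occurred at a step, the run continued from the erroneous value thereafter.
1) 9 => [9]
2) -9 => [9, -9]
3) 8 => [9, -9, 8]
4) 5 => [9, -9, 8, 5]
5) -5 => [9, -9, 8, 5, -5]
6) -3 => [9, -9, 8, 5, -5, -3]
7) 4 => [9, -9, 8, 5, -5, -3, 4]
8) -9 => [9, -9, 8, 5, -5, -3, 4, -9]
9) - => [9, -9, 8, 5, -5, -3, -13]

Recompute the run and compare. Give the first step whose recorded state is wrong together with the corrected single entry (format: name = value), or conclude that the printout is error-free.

Step 1: push 9: top = 9 — confirmed correct.
Step 2: push -9: top = -9 — matches.
Step 3: push 8: top = 8 — confirmed correct.
Step 4: push 5: top = 5 — agrees with the printout.
Step 5: push -5: top = -5 — matches.
Step 6: push -3: top = -3 — in agreement.
Step 7: push 4: top = 4 — checks out.
Step 8: push -9: top = -9 — confirmed correct.
Step 9: 4 - -9 = 13 — first mismatch against the printout.
The audit stops at step 9: the recorded entry is wrong and should be top = 13.

step 9, top = 13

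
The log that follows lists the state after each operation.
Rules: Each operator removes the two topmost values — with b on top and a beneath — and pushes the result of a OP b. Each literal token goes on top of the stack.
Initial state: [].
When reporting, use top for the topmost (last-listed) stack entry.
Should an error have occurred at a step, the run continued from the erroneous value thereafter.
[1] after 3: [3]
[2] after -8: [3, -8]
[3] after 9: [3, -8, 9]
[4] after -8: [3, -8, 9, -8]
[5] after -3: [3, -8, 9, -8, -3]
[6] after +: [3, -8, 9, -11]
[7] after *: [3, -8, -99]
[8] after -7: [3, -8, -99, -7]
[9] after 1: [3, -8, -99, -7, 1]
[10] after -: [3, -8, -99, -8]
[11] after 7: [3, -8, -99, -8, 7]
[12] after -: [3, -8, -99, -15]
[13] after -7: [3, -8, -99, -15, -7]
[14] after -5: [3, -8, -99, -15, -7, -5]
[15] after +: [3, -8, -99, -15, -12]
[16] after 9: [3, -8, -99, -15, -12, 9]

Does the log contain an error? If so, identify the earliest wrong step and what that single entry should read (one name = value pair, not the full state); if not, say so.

no error

1. push 3: top = 3 (no discrepancy)
2. push -8: top = -8 (agrees with the log)
3. push 9: top = 9 (verified)
4. push -8: top = -8 (verified)
5. push -3: top = -3 (exactly as logged)
6. -8 + -3 = -11 (agrees with the log)
7. 9 * -11 = -99 (exactly as logged)
8. push -7: top = -7 (consistent with the log)
9. push 1: top = 1 (checks out)
10. -7 - 1 = -8 (consistent with the log)
11. push 7: top = 7 (no discrepancy)
12. -8 - 7 = -15 (agrees with the log)
13. push -7: top = -7 (no discrepancy)
14. push -5: top = -5 (agrees with the log)
15. -7 + -5 = -12 (in agreement)
16. push 9: top = 9 (confirmed correct)
No step deviates from the rules.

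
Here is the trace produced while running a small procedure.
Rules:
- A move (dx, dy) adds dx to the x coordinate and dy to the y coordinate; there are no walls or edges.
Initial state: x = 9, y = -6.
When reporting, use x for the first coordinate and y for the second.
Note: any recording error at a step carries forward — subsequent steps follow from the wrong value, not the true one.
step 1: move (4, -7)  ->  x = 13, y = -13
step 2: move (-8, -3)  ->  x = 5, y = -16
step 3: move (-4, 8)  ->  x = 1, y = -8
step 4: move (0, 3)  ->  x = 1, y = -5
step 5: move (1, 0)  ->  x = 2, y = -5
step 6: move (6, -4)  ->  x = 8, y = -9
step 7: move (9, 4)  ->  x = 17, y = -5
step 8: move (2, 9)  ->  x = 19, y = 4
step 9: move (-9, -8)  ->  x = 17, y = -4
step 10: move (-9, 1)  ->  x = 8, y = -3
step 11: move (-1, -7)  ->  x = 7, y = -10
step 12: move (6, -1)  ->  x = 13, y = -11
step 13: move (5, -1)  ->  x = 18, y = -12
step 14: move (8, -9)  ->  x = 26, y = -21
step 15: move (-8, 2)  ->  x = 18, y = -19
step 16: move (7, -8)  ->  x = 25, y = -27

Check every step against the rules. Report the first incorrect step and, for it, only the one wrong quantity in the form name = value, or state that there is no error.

Recomputing the run from the initial state:
step 1: x = 13, y = -13
step 2: x = 5, y = -16
step 3: x = 1, y = -8
step 4: x = 1, y = -5
step 5: x = 2, y = -5
step 6: x = 8, y = -9
step 7: x = 17, y = -5
step 8: x = 19, y = 4
step 9: x = 10, y = -4
step 10: x = 1, y = -3
step 11: x = 0, y = -10
step 12: x = 6, y = -11
step 13: x = 11, y = -12
step 14: x = 19, y = -21
step 15: x = 11, y = -19
step 16: x = 18, y = -27
The first disagreement with the trace is at step 9, where the value should be x = 10.

step 9, x = 10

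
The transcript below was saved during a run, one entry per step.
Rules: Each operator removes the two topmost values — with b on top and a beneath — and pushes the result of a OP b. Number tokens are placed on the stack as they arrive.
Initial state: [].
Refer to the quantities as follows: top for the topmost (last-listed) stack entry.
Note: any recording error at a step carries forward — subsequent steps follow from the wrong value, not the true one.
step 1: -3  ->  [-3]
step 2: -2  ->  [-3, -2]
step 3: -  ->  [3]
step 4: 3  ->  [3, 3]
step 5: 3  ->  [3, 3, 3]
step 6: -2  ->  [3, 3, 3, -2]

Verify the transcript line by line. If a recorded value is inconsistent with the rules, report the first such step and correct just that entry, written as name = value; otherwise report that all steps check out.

step 3, top = -1

step 1: push -3: top = -3 -> no discrepancy
step 2: push -2: top = -2 -> agrees with the transcript
step 3: -3 - -2 = -1 -> a discrepancy with the transcript
So the first discrepancy is step 3, where the right value is top = -1.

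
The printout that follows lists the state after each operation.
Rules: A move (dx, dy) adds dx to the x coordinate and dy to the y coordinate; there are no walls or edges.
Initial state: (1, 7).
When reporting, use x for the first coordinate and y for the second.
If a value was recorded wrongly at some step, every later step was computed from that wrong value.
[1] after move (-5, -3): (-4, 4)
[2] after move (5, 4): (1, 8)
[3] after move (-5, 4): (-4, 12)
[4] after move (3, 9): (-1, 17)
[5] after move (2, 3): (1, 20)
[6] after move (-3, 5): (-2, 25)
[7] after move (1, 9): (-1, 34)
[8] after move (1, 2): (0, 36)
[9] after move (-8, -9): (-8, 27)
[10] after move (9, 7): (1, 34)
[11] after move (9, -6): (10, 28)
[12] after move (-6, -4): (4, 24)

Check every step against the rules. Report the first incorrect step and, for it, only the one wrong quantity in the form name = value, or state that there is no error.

Recomputing the run from the initial state:
step 1: x = -4, y = 4
step 2: x = 1, y = 8
step 3: x = -4, y = 12
step 4: x = -1, y = 21
step 5: x = 1, y = 24
step 6: x = -2, y = 29
step 7: x = -1, y = 38
step 8: x = 0, y = 40
step 9: x = -8, y = 31
step 10: x = 1, y = 38
step 11: x = 10, y = 32
step 12: x = 4, y = 28
The first disagreement with the printout is at step 4, where the value should be y = 21.

step 4, y = 21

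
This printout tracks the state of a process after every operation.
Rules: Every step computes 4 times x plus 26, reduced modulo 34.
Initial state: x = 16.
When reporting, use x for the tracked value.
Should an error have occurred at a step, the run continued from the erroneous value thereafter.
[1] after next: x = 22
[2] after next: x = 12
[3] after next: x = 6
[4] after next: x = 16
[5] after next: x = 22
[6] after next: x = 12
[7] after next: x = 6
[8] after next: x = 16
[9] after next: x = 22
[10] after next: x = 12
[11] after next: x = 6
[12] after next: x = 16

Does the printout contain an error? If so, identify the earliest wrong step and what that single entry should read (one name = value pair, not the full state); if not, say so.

no error

step 1: x = (4*16 + 26) mod 34 = 22 -> same as recorded
step 2: x = (4*22 + 26) mod 34 = 12 -> checks out
step 3: x = (4*12 + 26) mod 34 = 6 -> in agreement
step 4: x = (4*6 + 26) mod 34 = 16 -> agrees with the printout
step 5: x = (4*16 + 26) mod 34 = 22 -> no discrepancy
step 6: x = (4*22 + 26) mod 34 = 12 -> exactly as logged
step 7: x = (4*12 + 26) mod 34 = 6 -> consistent with the printout
step 8: x = (4*6 + 26) mod 34 = 16 -> checks out
step 9: x = (4*16 + 26) mod 34 = 22 -> confirmed correct
step 10: x = (4*22 + 26) mod 34 = 12 -> exactly as logged
step 11: x = (4*12 + 26) mod 34 = 6 -> same as recorded
step 12: x = (4*6 + 26) mod 34 = 16 -> in agreement
The recomputation confirms every line.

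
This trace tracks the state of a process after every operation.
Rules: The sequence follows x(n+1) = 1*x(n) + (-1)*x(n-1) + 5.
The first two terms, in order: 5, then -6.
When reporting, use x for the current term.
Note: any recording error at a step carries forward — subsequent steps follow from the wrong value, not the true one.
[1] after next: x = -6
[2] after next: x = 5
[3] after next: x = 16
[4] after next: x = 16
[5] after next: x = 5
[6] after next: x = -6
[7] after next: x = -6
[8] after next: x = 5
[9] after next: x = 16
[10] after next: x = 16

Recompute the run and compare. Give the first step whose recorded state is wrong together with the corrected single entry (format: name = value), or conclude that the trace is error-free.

Step 1: x = 1*(-6) + (-1)*(5) + (5) = -6 — matches.
Step 2: x = 1*(-6) + (-1)*(-6) + (5) = 5 — no discrepancy.
Step 3: x = 1*(5) + (-1)*(-6) + (5) = 16 — matches.
Step 4: x = 1*(16) + (-1)*(5) + (5) = 16 — confirmed correct.
Step 5: x = 1*(16) + (-1)*(16) + (5) = 5 — no discrepancy.
Step 6: x = 1*(5) + (-1)*(16) + (5) = -6 — no discrepancy.
Step 7: x = 1*(-6) + (-1)*(5) + (5) = -6 — same as recorded.
Step 8: x = 1*(-6) + (-1)*(-6) + (5) = 5 — same as recorded.
Step 9: x = 1*(5) + (-1)*(-6) + (5) = 16 — exactly as logged.
Step 10: x = 1*(16) + (-1)*(5) + (5) = 16 — consistent with the trace.
Nothing is out of place; the run is error-free.

no error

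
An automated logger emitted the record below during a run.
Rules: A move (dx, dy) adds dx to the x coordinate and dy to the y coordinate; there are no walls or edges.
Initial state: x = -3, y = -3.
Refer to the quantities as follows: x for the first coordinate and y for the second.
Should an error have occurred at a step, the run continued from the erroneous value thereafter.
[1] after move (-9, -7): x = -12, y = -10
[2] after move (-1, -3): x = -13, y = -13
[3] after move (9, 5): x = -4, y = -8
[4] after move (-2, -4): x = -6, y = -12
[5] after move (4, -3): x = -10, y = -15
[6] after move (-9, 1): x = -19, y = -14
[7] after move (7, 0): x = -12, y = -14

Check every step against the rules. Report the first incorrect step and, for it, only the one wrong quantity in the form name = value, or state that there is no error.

Recomputing the run from the initial state:
step 1: x = -12, y = -10
step 2: x = -13, y = -13
step 3: x = -4, y = -8
step 4: x = -6, y = -12
step 5: x = -2, y = -15
step 6: x = -11, y = -14
step 7: x = -4, y = -14
The first disagreement with the record is at step 5, where the value should be x = -2.

step 5, x = -2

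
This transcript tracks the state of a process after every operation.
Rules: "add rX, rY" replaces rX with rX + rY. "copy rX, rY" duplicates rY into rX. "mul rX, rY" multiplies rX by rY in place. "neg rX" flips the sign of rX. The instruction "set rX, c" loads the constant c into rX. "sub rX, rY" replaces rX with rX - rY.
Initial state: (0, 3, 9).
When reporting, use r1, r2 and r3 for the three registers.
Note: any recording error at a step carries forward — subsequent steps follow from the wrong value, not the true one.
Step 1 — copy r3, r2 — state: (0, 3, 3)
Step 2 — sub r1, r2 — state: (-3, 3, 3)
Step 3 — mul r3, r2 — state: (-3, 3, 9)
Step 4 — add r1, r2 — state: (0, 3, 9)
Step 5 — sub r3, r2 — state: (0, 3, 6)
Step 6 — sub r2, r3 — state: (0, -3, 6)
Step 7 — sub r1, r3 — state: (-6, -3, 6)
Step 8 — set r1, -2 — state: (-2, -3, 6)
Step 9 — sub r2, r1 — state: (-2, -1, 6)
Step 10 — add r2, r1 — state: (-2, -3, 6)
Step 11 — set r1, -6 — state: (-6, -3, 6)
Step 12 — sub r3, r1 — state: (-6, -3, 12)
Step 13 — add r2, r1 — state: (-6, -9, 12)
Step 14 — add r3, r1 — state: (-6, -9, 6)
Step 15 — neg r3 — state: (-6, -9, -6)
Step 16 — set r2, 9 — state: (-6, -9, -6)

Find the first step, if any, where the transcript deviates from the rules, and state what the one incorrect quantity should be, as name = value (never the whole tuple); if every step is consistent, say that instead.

step 16, r2 = 9

Recomputing the run from the initial state:
step 1: r1 = 0, r2 = 3, r3 = 3
step 2: r1 = -3, r2 = 3, r3 = 3
step 3: r1 = -3, r2 = 3, r3 = 9
step 4: r1 = 0, r2 = 3, r3 = 9
step 5: r1 = 0, r2 = 3, r3 = 6
step 6: r1 = 0, r2 = -3, r3 = 6
step 7: r1 = -6, r2 = -3, r3 = 6
step 8: r1 = -2, r2 = -3, r3 = 6
step 9: r1 = -2, r2 = -1, r3 = 6
step 10: r1 = -2, r2 = -3, r3 = 6
step 11: r1 = -6, r2 = -3, r3 = 6
step 12: r1 = -6, r2 = -3, r3 = 12
step 13: r1 = -6, r2 = -9, r3 = 12
step 14: r1 = -6, r2 = -9, r3 = 6
step 15: r1 = -6, r2 = -9, r3 = -6
step 16: r1 = -6, r2 = 9, r3 = -6
The first disagreement with the transcript is at step 16, where the value should be r2 = 9.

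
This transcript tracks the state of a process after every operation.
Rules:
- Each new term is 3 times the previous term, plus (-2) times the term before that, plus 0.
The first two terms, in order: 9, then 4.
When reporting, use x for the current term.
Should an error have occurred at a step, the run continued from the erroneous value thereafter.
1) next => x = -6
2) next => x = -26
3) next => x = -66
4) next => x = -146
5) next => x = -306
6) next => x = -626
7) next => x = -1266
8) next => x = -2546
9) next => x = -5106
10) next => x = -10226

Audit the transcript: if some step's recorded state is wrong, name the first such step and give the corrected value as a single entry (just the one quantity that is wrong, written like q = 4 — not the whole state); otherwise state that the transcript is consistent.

no error

Recomputing the run from the initial state:
step 1: x = -6
step 2: x = -26
step 3: x = -66
step 4: x = -146
step 5: x = -306
step 6: x = -626
step 7: x = -1266
step 8: x = -2546
step 9: x = -5106
step 10: x = -10226
This matches the transcript at every step.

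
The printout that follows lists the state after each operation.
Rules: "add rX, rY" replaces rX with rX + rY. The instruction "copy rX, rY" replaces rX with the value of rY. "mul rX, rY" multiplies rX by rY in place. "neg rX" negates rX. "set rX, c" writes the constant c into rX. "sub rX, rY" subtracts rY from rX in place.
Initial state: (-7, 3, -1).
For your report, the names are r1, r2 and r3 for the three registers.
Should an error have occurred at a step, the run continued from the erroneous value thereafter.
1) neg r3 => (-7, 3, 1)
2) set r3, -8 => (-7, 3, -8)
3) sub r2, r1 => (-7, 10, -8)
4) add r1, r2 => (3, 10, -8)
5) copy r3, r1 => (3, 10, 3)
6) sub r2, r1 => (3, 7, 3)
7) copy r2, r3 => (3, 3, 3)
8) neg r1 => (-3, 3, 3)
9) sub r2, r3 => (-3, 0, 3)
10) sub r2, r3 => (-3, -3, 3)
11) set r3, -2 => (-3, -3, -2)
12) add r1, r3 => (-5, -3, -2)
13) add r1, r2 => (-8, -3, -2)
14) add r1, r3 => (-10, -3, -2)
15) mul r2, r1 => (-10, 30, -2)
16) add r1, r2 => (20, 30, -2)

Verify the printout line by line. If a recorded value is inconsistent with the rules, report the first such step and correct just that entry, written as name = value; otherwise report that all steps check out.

Recomputing the run from the initial state:
step 1: r1 = -7, r2 = 3, r3 = 1
step 2: r1 = -7, r2 = 3, r3 = -8
step 3: r1 = -7, r2 = 10, r3 = -8
step 4: r1 = 3, r2 = 10, r3 = -8
step 5: r1 = 3, r2 = 10, r3 = 3
step 6: r1 = 3, r2 = 7, r3 = 3
step 7: r1 = 3, r2 = 3, r3 = 3
step 8: r1 = -3, r2 = 3, r3 = 3
step 9: r1 = -3, r2 = 0, r3 = 3
step 10: r1 = -3, r2 = -3, r3 = 3
step 11: r1 = -3, r2 = -3, r3 = -2
step 12: r1 = -5, r2 = -3, r3 = -2
step 13: r1 = -8, r2 = -3, r3 = -2
step 14: r1 = -10, r2 = -3, r3 = -2
step 15: r1 = -10, r2 = 30, r3 = -2
step 16: r1 = 20, r2 = 30, r3 = -2
This matches the printout at every step.

no error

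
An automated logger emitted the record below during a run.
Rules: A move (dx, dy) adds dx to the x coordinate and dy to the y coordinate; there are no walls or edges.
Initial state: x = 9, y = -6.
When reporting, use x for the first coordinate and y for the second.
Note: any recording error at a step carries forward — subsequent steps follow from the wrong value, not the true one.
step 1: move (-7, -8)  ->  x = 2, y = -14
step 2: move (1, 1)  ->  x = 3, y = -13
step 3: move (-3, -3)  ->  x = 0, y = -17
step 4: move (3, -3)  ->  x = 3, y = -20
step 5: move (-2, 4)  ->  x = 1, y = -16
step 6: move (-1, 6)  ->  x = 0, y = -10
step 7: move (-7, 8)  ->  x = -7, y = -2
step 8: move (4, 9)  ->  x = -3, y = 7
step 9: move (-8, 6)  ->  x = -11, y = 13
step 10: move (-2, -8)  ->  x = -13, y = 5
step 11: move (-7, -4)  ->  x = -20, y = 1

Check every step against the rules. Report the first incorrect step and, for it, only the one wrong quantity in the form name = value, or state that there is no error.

step 3, y = -16

Recomputing the run from the initial state:
step 1: x = 2, y = -14
step 2: x = 3, y = -13
step 3: x = 0, y = -16
step 4: x = 3, y = -19
step 5: x = 1, y = -15
step 6: x = 0, y = -9
step 7: x = -7, y = -1
step 8: x = -3, y = 8
step 9: x = -11, y = 14
step 10: x = -13, y = 6
step 11: x = -20, y = 2
The first disagreement with the record is at step 3, where the value should be y = -16.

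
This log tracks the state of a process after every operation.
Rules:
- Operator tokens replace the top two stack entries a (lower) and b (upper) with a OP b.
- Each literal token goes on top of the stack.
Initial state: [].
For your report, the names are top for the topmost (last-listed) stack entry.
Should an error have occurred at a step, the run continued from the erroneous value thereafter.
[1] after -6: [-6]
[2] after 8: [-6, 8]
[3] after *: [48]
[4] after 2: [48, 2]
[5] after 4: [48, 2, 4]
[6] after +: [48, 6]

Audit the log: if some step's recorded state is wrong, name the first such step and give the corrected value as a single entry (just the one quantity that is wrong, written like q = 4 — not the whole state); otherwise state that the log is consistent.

step 3, top = -48

Recomputing the run from the initial state:
step 1: [-6]
step 2: [-6, 8]
step 3: [-48]
step 4: [-48, 2]
step 5: [-48, 2, 4]
step 6: [-48, 6]
The first disagreement with the log is at step 3, where the value should be top = -48.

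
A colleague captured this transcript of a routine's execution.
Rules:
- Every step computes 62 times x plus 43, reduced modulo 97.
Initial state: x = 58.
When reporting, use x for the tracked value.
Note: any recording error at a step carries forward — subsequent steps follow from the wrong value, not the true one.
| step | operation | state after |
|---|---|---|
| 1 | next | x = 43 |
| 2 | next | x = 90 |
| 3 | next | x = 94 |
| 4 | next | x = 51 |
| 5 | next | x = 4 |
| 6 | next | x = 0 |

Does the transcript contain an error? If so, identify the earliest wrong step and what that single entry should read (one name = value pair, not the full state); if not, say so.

step 1, x = 50

Recomputing the run from the initial state:
step 1: x = 50
step 2: x = 39
step 3: x = 36
step 4: x = 44
step 5: x = 55
step 6: x = 58
The first disagreement with the transcript is at step 1, where the value should be x = 50.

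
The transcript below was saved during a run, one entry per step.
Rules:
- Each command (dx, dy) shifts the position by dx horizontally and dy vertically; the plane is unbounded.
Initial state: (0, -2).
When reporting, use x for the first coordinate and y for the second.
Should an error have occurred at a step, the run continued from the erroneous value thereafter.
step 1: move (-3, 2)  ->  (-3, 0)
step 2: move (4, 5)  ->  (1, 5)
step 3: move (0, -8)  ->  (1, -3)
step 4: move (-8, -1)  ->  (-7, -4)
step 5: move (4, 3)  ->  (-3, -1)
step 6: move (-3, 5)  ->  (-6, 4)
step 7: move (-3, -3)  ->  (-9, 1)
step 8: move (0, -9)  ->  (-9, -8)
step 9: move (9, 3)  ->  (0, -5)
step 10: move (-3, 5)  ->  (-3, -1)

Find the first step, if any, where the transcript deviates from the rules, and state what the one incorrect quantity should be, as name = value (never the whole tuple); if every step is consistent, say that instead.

1. x = 0 + (-3) = -3, y = -2 + (2) = 0 (same as recorded)
2. x = -3 + (4) = 1, y = 0 + (5) = 5 (in agreement)
3. x = 1 + (0) = 1, y = 5 + (-8) = -3 (confirmed correct)
4. x = 1 + (-8) = -7, y = -3 + (-1) = -4 (verified)
5. x = -7 + (4) = -3, y = -4 + (3) = -1 (verified)
6. x = -3 + (-3) = -6, y = -1 + (5) = 4 (same as recorded)
7. x = -6 + (-3) = -9, y = 4 + (-3) = 1 (consistent with the transcript)
8. x = -9 + (0) = -9, y = 1 + (-9) = -8 (no discrepancy)
9. x = -9 + (9) = 0, y = -8 + (3) = -5 (verified)
10. x = 0 + (-3) = -3, y = -5 + (5) = 0 (this is not what the transcript shows)
The earliest wrong entry is at step 10: it should read y = 0.

step 10, y = 0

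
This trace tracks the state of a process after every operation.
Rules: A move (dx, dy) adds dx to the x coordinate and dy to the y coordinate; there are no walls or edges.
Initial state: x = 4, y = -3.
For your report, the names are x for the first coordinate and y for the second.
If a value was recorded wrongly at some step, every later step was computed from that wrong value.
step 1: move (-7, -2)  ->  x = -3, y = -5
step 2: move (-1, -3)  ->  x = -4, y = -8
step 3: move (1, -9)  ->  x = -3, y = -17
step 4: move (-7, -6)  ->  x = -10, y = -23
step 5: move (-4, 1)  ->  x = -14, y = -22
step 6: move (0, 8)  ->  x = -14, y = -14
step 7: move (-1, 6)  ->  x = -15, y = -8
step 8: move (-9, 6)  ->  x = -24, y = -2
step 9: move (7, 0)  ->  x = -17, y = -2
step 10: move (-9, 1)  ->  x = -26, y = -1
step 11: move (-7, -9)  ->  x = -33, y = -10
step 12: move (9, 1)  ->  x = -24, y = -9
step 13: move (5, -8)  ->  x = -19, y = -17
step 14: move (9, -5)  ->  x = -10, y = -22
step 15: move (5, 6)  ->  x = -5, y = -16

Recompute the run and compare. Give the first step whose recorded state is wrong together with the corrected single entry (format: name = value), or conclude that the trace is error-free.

no error

Step 1: x = 4 + (-7) = -3, y = -3 + (-2) = -5 — confirmed correct.
Step 2: x = -3 + (-1) = -4, y = -5 + (-3) = -8 — matches.
Step 3: x = -4 + (1) = -3, y = -8 + (-9) = -17 — exactly as logged.
Step 4: x = -3 + (-7) = -10, y = -17 + (-6) = -23 — same as recorded.
Step 5: x = -10 + (-4) = -14, y = -23 + (1) = -22 — checks out.
Step 6: x = -14 + (0) = -14, y = -22 + (8) = -14 — consistent with the trace.
Step 7: x = -14 + (-1) = -15, y = -14 + (6) = -8 — in agreement.
Step 8: x = -15 + (-9) = -24, y = -8 + (6) = -2 — same as recorded.
Step 9: x = -24 + (7) = -17, y = -2 + (0) = -2 — matches.
Step 10: x = -17 + (-9) = -26, y = -2 + (1) = -1 — checks out.
Step 11: x = -26 + (-7) = -33, y = -1 + (-9) = -10 — exactly as logged.
Step 12: x = -33 + (9) = -24, y = -10 + (1) = -9 — in agreement.
Step 13: x = -24 + (5) = -19, y = -9 + (-8) = -17 — same as recorded.
Step 14: x = -19 + (9) = -10, y = -17 + (-5) = -22 — same as recorded.
Step 15: x = -10 + (5) = -5, y = -22 + (6) = -16 — in agreement.
Each recorded entry agrees with the recomputation.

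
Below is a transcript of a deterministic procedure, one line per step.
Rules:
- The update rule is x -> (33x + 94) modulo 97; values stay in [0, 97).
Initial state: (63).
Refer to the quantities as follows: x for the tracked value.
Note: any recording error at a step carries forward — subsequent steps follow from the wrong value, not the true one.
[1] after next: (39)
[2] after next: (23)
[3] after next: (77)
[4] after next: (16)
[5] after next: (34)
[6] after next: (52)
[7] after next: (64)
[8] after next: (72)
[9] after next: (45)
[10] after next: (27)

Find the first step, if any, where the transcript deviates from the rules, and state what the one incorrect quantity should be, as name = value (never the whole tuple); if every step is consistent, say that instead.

Recomputing the run from the initial state:
step 1: x = 39
step 2: x = 23
step 3: x = 77
step 4: x = 16
step 5: x = 40
step 6: x = 56
step 7: x = 2
step 8: x = 63
step 9: x = 39
step 10: x = 23
The first disagreement with the transcript is at step 5, where the value should be x = 40.

step 5, x = 40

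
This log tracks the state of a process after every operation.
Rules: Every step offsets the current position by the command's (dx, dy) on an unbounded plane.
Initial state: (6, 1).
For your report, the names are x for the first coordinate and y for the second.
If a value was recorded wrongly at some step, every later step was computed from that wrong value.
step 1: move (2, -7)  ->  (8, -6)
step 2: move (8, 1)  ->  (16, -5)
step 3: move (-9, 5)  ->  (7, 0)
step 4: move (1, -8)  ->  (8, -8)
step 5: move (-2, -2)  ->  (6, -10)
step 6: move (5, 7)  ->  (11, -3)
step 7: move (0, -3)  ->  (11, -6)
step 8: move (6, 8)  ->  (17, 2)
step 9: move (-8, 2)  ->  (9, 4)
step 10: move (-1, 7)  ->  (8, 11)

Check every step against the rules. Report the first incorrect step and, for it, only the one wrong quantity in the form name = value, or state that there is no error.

1. x = 6 + (2) = 8, y = 1 + (-7) = -6 (agrees with the log)
2. x = 8 + (8) = 16, y = -6 + (1) = -5 (no discrepancy)
3. x = 16 + (-9) = 7, y = -5 + (5) = 0 (confirmed correct)
4. x = 7 + (1) = 8, y = 0 + (-8) = -8 (agrees with the log)
5. x = 8 + (-2) = 6, y = -8 + (-2) = -10 (verified)
6. x = 6 + (5) = 11, y = -10 + (7) = -3 (checks out)
7. x = 11 + (0) = 11, y = -3 + (-3) = -6 (checks out)
8. x = 11 + (6) = 17, y = -6 + (8) = 2 (checks out)
9. x = 17 + (-8) = 9, y = 2 + (2) = 4 (no discrepancy)
10. x = 9 + (-1) = 8, y = 4 + (7) = 11 (in agreement)
Nothing is out of place; the run is error-free.

no error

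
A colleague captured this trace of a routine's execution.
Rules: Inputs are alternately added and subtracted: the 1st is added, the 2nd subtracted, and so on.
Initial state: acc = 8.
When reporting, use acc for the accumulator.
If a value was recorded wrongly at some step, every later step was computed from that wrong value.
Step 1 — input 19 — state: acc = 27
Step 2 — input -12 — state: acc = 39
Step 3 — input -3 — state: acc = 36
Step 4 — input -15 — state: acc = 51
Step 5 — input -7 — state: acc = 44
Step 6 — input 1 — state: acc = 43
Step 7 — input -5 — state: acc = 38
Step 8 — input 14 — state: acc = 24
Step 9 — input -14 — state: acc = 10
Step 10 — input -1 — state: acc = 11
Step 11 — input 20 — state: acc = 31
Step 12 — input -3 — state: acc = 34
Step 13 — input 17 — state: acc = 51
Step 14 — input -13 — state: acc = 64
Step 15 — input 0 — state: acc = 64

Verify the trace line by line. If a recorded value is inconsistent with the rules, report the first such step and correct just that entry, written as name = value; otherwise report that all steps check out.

no error

Recomputing the run from the initial state:
step 1: acc = 27
step 2: acc = 39
step 3: acc = 36
step 4: acc = 51
step 5: acc = 44
step 6: acc = 43
step 7: acc = 38
step 8: acc = 24
step 9: acc = 10
step 10: acc = 11
step 11: acc = 31
step 12: acc = 34
step 13: acc = 51
step 14: acc = 64
step 15: acc = 64
This matches the trace at every step.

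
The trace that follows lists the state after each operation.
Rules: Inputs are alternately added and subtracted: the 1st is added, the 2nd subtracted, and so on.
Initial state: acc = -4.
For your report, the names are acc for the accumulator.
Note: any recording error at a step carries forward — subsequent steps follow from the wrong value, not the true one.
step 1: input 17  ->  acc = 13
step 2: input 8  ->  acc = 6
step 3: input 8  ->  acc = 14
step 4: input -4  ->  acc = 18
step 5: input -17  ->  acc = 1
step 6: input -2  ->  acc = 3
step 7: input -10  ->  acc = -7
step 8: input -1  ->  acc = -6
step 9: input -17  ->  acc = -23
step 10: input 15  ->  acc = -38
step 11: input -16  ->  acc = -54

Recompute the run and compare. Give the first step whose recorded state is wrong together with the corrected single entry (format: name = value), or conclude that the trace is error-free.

1. acc = -4 + 17 = 13 (no discrepancy)
2. acc = 13 - 8 = 5 (the recorded entry deviates here)
The audit stops at step 2: the recorded entry is wrong and should be acc = 5.

step 2, acc = 5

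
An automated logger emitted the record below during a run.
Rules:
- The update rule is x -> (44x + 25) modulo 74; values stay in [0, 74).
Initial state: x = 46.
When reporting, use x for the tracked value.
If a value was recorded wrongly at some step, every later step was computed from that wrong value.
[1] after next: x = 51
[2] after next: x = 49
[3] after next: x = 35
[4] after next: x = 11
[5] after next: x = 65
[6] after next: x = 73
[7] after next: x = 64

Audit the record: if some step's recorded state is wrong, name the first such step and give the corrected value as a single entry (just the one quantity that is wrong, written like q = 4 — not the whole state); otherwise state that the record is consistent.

Recomputing the run from the initial state:
step 1: x = 51
step 2: x = 49
step 3: x = 35
step 4: x = 11
step 5: x = 65
step 6: x = 73
step 7: x = 55
The first disagreement with the record is at step 7, where the value should be x = 55.

step 7, x = 55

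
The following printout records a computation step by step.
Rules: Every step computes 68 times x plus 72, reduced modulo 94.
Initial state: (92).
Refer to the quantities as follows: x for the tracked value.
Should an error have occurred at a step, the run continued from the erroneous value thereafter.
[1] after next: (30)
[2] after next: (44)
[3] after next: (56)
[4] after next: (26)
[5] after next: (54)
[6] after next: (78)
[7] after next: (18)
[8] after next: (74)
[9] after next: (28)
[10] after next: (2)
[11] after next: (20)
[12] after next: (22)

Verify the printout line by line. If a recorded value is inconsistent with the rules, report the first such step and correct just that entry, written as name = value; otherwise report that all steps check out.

no error

Step 1: x = (68*92 + 72) mod 94 = 30 — verified.
Step 2: x = (68*30 + 72) mod 94 = 44 — same as recorded.
Step 3: x = (68*44 + 72) mod 94 = 56 — verified.
Step 4: x = (68*56 + 72) mod 94 = 26 — agrees with the printout.
Step 5: x = (68*26 + 72) mod 94 = 54 — confirmed correct.
Step 6: x = (68*54 + 72) mod 94 = 78 — in agreement.
Step 7: x = (68*78 + 72) mod 94 = 18 — checks out.
Step 8: x = (68*18 + 72) mod 94 = 74 — verified.
Step 9: x = (68*74 + 72) mod 94 = 28 — verified.
Step 10: x = (68*28 + 72) mod 94 = 2 — same as recorded.
Step 11: x = (68*2 + 72) mod 94 = 20 — same as recorded.
Step 12: x = (68*20 + 72) mod 94 = 22 — verified.
All steps check out; nothing to correct.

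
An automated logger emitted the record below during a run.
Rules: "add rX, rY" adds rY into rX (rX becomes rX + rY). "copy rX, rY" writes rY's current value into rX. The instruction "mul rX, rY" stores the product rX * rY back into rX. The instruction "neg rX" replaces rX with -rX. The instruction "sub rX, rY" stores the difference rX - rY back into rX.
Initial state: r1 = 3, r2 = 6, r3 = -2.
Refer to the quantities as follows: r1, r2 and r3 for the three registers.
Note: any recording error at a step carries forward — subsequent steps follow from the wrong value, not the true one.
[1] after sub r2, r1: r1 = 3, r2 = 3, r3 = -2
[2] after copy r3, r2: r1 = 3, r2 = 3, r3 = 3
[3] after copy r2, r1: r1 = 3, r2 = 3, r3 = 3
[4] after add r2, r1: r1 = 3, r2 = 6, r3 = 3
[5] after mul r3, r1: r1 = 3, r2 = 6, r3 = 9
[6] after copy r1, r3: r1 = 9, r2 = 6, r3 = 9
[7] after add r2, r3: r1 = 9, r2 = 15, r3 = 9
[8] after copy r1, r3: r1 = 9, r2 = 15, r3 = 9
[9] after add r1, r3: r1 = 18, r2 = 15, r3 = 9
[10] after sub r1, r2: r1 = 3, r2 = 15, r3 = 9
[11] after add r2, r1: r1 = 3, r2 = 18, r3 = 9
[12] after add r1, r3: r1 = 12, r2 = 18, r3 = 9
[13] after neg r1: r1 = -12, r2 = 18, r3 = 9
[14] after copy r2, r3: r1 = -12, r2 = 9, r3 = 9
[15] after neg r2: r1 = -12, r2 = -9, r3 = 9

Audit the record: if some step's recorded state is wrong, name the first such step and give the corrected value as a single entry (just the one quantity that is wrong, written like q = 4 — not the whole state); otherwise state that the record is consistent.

Recomputing the run from the initial state:
step 1: r1 = 3, r2 = 3, r3 = -2
step 2: r1 = 3, r2 = 3, r3 = 3
step 3: r1 = 3, r2 = 3, r3 = 3
step 4: r1 = 3, r2 = 6, r3 = 3
step 5: r1 = 3, r2 = 6, r3 = 9
step 6: r1 = 9, r2 = 6, r3 = 9
step 7: r1 = 9, r2 = 15, r3 = 9
step 8: r1 = 9, r2 = 15, r3 = 9
step 9: r1 = 18, r2 = 15, r3 = 9
step 10: r1 = 3, r2 = 15, r3 = 9
step 11: r1 = 3, r2 = 18, r3 = 9
step 12: r1 = 12, r2 = 18, r3 = 9
step 13: r1 = -12, r2 = 18, r3 = 9
step 14: r1 = -12, r2 = 9, r3 = 9
step 15: r1 = -12, r2 = -9, r3 = 9
This matches the record at every step.

no error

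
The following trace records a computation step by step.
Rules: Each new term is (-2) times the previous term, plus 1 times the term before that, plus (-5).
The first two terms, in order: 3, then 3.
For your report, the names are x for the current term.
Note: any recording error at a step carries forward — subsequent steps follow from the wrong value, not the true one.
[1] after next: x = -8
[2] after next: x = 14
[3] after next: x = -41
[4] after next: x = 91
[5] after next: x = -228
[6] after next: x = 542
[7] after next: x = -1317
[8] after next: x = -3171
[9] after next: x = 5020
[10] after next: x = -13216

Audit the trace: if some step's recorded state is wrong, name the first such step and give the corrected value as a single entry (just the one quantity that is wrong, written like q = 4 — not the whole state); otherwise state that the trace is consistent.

step 1: x = -2*(3) + (1)*(3) + (-5) = -8 -> same as recorded
step 2: x = -2*(-8) + (1)*(3) + (-5) = 14 -> exactly as logged
step 3: x = -2*(14) + (1)*(-8) + (-5) = -41 -> consistent with the trace
step 4: x = -2*(-41) + (1)*(14) + (-5) = 91 -> no discrepancy
step 5: x = -2*(91) + (1)*(-41) + (-5) = -228 -> matches
step 6: x = -2*(-228) + (1)*(91) + (-5) = 542 -> checks out
step 7: x = -2*(542) + (1)*(-228) + (-5) = -1317 -> matches
step 8: x = -2*(-1317) + (1)*(542) + (-5) = 3171 -> this is not what the trace shows
That makes step 8 the first incorrect line — x = 3171 is what it should show.

step 8, x = 3171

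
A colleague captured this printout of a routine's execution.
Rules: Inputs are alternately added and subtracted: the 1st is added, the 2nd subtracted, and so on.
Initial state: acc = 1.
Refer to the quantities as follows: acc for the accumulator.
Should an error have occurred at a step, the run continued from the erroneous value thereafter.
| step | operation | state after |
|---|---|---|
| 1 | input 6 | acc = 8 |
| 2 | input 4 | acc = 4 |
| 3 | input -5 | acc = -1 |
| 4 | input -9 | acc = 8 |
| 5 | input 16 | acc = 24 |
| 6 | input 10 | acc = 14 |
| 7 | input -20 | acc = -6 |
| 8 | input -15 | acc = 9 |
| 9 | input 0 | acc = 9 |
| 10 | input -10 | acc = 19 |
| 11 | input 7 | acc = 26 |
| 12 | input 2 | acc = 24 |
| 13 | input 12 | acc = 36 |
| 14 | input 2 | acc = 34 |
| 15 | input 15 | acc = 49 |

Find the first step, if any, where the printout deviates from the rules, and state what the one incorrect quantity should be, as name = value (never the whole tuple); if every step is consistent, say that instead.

Recomputing the run from the initial state:
step 1: acc = 7
step 2: acc = 3
step 3: acc = -2
step 4: acc = 7
step 5: acc = 23
step 6: acc = 13
step 7: acc = -7
step 8: acc = 8
step 9: acc = 8
step 10: acc = 18
step 11: acc = 25
step 12: acc = 23
step 13: acc = 35
step 14: acc = 33
step 15: acc = 48
The first disagreement with the printout is at step 1, where the value should be acc = 7.

step 1, acc = 7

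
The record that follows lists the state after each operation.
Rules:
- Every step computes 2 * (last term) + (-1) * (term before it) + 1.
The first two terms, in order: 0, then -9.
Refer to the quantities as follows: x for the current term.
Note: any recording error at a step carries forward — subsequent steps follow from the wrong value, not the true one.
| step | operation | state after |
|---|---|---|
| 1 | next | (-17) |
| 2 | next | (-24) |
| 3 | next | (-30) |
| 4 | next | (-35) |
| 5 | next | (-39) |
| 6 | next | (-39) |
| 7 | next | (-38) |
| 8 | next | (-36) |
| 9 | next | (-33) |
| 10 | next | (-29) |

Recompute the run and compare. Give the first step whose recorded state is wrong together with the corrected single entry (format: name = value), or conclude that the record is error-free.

step 6, x = -42

Step 1: x = 2*(-9) + (-1)*(0) + (1) = -17 — verified.
Step 2: x = 2*(-17) + (-1)*(-9) + (1) = -24 — same as recorded.
Step 3: x = 2*(-24) + (-1)*(-17) + (1) = -30 — matches.
Step 4: x = 2*(-30) + (-1)*(-24) + (1) = -35 — matches.
Step 5: x = 2*(-35) + (-1)*(-30) + (1) = -39 — matches.
Step 6: x = 2*(-39) + (-1)*(-35) + (1) = -42 — the record has a different value.
First deviation found at step 6; the corrected entry is x = -42.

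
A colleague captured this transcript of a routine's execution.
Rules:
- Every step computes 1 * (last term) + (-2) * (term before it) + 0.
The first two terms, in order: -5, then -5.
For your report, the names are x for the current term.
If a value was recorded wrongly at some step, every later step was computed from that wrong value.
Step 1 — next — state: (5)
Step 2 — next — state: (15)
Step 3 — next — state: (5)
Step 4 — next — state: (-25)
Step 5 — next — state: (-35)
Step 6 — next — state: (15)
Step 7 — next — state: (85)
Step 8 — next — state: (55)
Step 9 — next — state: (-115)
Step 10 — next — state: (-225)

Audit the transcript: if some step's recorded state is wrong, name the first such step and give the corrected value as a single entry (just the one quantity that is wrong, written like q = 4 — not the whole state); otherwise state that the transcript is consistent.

step 1: x = 1*(-5) + (-2)*(-5) + (0) = 5 -> same as recorded
step 2: x = 1*(5) + (-2)*(-5) + (0) = 15 -> confirmed correct
step 3: x = 1*(15) + (-2)*(5) + (0) = 5 -> no discrepancy
step 4: x = 1*(5) + (-2)*(15) + (0) = -25 -> agrees with the transcript
step 5: x = 1*(-25) + (-2)*(5) + (0) = -35 -> confirmed correct
step 6: x = 1*(-35) + (-2)*(-25) + (0) = 15 -> matches
step 7: x = 1*(15) + (-2)*(-35) + (0) = 85 -> in agreement
step 8: x = 1*(85) + (-2)*(15) + (0) = 55 -> verified
step 9: x = 1*(55) + (-2)*(85) + (0) = -115 -> confirmed correct
step 10: x = 1*(-115) + (-2)*(55) + (0) = -225 -> checks out
Each recorded entry agrees with the recomputation.

no error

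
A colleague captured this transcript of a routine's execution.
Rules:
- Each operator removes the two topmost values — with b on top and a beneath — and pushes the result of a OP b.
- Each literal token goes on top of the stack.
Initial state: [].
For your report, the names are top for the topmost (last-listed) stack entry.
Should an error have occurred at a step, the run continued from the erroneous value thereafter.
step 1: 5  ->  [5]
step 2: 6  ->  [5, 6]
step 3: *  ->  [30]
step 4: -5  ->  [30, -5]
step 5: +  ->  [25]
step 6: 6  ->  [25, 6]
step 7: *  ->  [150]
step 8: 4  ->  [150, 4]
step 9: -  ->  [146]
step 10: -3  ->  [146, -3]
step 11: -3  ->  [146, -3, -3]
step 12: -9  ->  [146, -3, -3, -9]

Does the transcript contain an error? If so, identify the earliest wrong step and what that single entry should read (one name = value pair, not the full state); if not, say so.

no error

Recomputing the run from the initial state:
step 1: [5]
step 2: [5, 6]
step 3: [30]
step 4: [30, -5]
step 5: [25]
step 6: [25, 6]
step 7: [150]
step 8: [150, 4]
step 9: [146]
step 10: [146, -3]
step 11: [146, -3, -3]
step 12: [146, -3, -3, -9]
This matches the transcript at every step.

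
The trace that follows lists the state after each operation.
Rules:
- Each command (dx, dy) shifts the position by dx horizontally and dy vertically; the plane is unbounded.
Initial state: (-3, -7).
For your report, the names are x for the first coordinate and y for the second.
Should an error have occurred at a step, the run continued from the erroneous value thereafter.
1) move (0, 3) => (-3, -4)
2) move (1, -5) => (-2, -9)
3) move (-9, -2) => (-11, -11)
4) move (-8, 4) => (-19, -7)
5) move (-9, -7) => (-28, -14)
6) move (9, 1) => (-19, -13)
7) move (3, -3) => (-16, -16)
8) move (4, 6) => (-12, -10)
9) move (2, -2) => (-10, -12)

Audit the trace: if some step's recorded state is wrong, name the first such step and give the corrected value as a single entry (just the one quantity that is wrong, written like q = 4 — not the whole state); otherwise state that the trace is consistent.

no error

Step 1: x = -3 + (0) = -3, y = -7 + (3) = -4 — exactly as logged.
Step 2: x = -3 + (1) = -2, y = -4 + (-5) = -9 — verified.
Step 3: x = -2 + (-9) = -11, y = -9 + (-2) = -11 — in agreement.
Step 4: x = -11 + (-8) = -19, y = -11 + (4) = -7 — consistent with the trace.
Step 5: x = -19 + (-9) = -28, y = -7 + (-7) = -14 — confirmed correct.
Step 6: x = -28 + (9) = -19, y = -14 + (1) = -13 — no discrepancy.
Step 7: x = -19 + (3) = -16, y = -13 + (-3) = -16 — agrees with the trace.
Step 8: x = -16 + (4) = -12, y = -16 + (6) = -10 — in agreement.
Step 9: x = -12 + (2) = -10, y = -10 + (-2) = -12 — verified.
Nothing is out of place; the run is error-free.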